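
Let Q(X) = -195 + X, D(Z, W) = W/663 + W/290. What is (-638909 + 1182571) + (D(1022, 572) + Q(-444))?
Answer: 4015676051/7395 ≈ 5.4303e+5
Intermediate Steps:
D(Z, W) = 953*W/192270 (D(Z, W) = W*(1/663) + W*(1/290) = W/663 + W/290 = 953*W/192270)
(-638909 + 1182571) + (D(1022, 572) + Q(-444)) = (-638909 + 1182571) + ((953/192270)*572 + (-195 - 444)) = 543662 + (20966/7395 - 639) = 543662 - 4704439/7395 = 4015676051/7395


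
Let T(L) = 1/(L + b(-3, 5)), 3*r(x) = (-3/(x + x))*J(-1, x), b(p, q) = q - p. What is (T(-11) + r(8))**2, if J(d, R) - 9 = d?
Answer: 25/36 ≈ 0.69444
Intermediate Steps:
J(d, R) = 9 + d
r(x) = -4/x (r(x) = ((-3/(x + x))*(9 - 1))/3 = (-3*1/(2*x)*8)/3 = (-3/(2*x)*8)/3 = (-12/x)/3 = -4/x)
T(L) = 1/(8 + L) (T(L) = 1/(L + (5 - 1*(-3))) = 1/(L + (5 + 3)) = 1/(L + 8) = 1/(8 + L))
(T(-11) + r(8))**2 = (1/(8 - 11) - 4/8)**2 = (1/(-3) - 4*1/8)**2 = (-1/3 - 1/2)**2 = (-5/6)**2 = 25/36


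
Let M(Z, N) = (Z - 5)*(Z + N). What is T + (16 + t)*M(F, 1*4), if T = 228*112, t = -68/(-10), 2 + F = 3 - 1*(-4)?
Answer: 25536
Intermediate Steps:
F = 5 (F = -2 + (3 - 1*(-4)) = -2 + (3 + 4) = -2 + 7 = 5)
t = 34/5 (t = -68*(-⅒) = 34/5 ≈ 6.8000)
M(Z, N) = (-5 + Z)*(N + Z)
T = 25536
T + (16 + t)*M(F, 1*4) = 25536 + (16 + 34/5)*(5² - 5*4 - 5*5 + (1*4)*5) = 25536 + 114*(25 - 5*4 - 25 + 4*5)/5 = 25536 + 114*(25 - 20 - 25 + 20)/5 = 25536 + (114/5)*0 = 25536 + 0 = 25536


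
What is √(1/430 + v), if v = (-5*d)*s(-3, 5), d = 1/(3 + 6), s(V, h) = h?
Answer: I*√4618630/1290 ≈ 1.666*I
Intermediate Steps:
d = ⅑ (d = 1/9 = ⅑ ≈ 0.11111)
v = -25/9 (v = -5*⅑*5 = -5/9*5 = -25/9 ≈ -2.7778)
√(1/430 + v) = √(1/430 - 25/9) = √(-10741/3870) = I*√4618630/1290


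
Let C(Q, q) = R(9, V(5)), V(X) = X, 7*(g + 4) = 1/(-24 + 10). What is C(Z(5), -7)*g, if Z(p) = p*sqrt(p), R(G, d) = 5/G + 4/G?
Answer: -393/98 ≈ -4.0102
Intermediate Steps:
g = -393/98 (g = -4 + 1/(7*(-24 + 10)) = -4 + (1/7)/(-14) = -4 + (1/7)*(-1/14) = -4 - 1/98 = -393/98 ≈ -4.0102)
R(G, d) = 9/G
Z(p) = p**(3/2)
C(Q, q) = 1 (C(Q, q) = 9/9 = 9*(1/9) = 1)
C(Z(5), -7)*g = 1*(-393/98) = -393/98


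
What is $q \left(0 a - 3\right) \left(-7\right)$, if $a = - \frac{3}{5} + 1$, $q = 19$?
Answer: $399$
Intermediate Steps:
$a = \frac{2}{5}$ ($a = \left(-3\right) \frac{1}{5} + 1 = - \frac{3}{5} + 1 = \frac{2}{5} \approx 0.4$)
$q \left(0 a - 3\right) \left(-7\right) = 19 \left(0 \cdot \frac{2}{5} - 3\right) \left(-7\right) = 19 \left(0 - 3\right) \left(-7\right) = 19 \left(-3\right) \left(-7\right) = \left(-57\right) \left(-7\right) = 399$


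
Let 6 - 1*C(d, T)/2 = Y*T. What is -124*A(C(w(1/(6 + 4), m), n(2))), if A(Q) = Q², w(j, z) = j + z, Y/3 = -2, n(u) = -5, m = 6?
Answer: -285696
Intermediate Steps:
Y = -6 (Y = 3*(-2) = -6)
C(d, T) = 12 + 12*T (C(d, T) = 12 - (-12)*T = 12 + 12*T)
-124*A(C(w(1/(6 + 4), m), n(2))) = -124*(12 + 12*(-5))² = -124*(12 - 60)² = -124*(-48)² = -124*2304 = -285696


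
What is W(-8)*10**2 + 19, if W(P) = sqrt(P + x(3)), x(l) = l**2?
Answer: 119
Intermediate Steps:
W(P) = sqrt(9 + P) (W(P) = sqrt(P + 3**2) = sqrt(P + 9) = sqrt(9 + P))
W(-8)*10**2 + 19 = sqrt(9 - 8)*10**2 + 19 = sqrt(1)*100 + 19 = 1*100 + 19 = 100 + 19 = 119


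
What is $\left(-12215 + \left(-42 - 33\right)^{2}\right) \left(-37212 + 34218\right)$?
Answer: $19730460$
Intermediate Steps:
$\left(-12215 + \left(-42 - 33\right)^{2}\right) \left(-37212 + 34218\right) = \left(-12215 + \left(-75\right)^{2}\right) \left(-2994\right) = \left(-12215 + 5625\right) \left(-2994\right) = \left(-6590\right) \left(-2994\right) = 19730460$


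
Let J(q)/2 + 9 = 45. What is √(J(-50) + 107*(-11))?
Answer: I*√1105 ≈ 33.242*I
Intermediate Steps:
J(q) = 72 (J(q) = -18 + 2*45 = -18 + 90 = 72)
√(J(-50) + 107*(-11)) = √(72 + 107*(-11)) = √(72 - 1177) = √(-1105) = I*√1105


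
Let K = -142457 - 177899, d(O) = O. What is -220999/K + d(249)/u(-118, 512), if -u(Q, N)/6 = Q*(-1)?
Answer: 3195777/9450502 ≈ 0.33816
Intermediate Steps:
u(Q, N) = 6*Q (u(Q, N) = -6*Q*(-1) = -(-6)*Q = 6*Q)
K = -320356
-220999/K + d(249)/u(-118, 512) = -220999/(-320356) + 249/((6*(-118))) = -220999*(-1/320356) + 249/(-708) = 220999/320356 + 249*(-1/708) = 220999/320356 - 83/236 = 3195777/9450502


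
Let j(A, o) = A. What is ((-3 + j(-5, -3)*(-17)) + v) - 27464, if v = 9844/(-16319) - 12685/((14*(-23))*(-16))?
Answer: -2302412735219/84075488 ≈ -27385.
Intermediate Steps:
v = -257722803/84075488 (v = 9844*(-1/16319) - 12685/((-322*(-16))) = -9844/16319 - 12685/5152 = -257722803/84075488 ≈ -3.0654)
((-3 + j(-5, -3)*(-17)) + v) - 27464 = ((-3 - 5*(-17)) - 257722803/84075488) - 27464 = ((-3 + 85) - 257722803/84075488) - 27464 = (82 - 257722803/84075488) - 27464 = 6636467213/84075488 - 27464 = -2302412735219/84075488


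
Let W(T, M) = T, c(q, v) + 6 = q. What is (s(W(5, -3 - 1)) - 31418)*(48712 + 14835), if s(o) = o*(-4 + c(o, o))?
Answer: -1998108321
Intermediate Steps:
c(q, v) = -6 + q
s(o) = o*(-10 + o) (s(o) = o*(-4 + (-6 + o)) = o*(-10 + o))
(s(W(5, -3 - 1)) - 31418)*(48712 + 14835) = (5*(-10 + 5) - 31418)*(48712 + 14835) = (5*(-5) - 31418)*63547 = (-25 - 31418)*63547 = -31443*63547 = -1998108321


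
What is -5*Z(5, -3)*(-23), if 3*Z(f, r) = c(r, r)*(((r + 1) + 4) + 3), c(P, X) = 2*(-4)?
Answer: -4600/3 ≈ -1533.3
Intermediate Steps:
c(P, X) = -8
Z(f, r) = -64/3 - 8*r/3 (Z(f, r) = (-8*(((r + 1) + 4) + 3))/3 = (-8*(((1 + r) + 4) + 3))/3 = (-8*((5 + r) + 3))/3 = (-8*(8 + r))/3 = (-64 - 8*r)/3 = -64/3 - 8*r/3)
-5*Z(5, -3)*(-23) = -5*(-64/3 - 8/3*(-3))*(-23) = -5*(-64/3 + 8)*(-23) = -5*(-40/3)*(-23) = (200/3)*(-23) = -4600/3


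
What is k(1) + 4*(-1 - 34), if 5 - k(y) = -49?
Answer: -86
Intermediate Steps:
k(y) = 54 (k(y) = 5 - 1*(-49) = 5 + 49 = 54)
k(1) + 4*(-1 - 34) = 54 + 4*(-1 - 34) = 54 + 4*(-35) = 54 - 140 = -86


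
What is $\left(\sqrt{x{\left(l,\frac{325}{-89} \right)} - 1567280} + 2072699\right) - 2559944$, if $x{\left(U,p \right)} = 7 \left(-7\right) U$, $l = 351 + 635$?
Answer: $-487245 + i \sqrt{1615594} \approx -4.8725 \cdot 10^{5} + 1271.1 i$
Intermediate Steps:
$l = 986$
$x{\left(U,p \right)} = - 49 U$
$\left(\sqrt{x{\left(l,\frac{325}{-89} \right)} - 1567280} + 2072699\right) - 2559944 = \left(\sqrt{\left(-49\right) 986 - 1567280} + 2072699\right) - 2559944 = \left(\sqrt{-48314 - 1567280} + 2072699\right) - 2559944 = \left(\sqrt{-1615594} + 2072699\right) - 2559944 = \left(i \sqrt{1615594} + 2072699\right) - 2559944 = \left(2072699 + i \sqrt{1615594}\right) - 2559944 = -487245 + i \sqrt{1615594}$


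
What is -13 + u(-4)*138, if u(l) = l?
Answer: -565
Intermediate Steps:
-13 + u(-4)*138 = -13 - 4*138 = -13 - 552 = -565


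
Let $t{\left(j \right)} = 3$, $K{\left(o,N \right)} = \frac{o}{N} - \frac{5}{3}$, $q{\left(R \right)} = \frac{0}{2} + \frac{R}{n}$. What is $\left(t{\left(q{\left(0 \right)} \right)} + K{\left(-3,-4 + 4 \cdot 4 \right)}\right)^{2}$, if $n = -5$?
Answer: $\frac{169}{144} \approx 1.1736$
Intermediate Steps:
$q{\left(R \right)} = - \frac{R}{5}$ ($q{\left(R \right)} = \frac{0}{2} + \frac{R}{-5} = 0 \cdot \frac{1}{2} + R \left(- \frac{1}{5}\right) = 0 - \frac{R}{5} = - \frac{R}{5}$)
$K{\left(o,N \right)} = - \frac{5}{3} + \frac{o}{N}$ ($K{\left(o,N \right)} = \frac{o}{N} - \frac{5}{3} = - \frac{5}{3} + \frac{o}{N}$)
$\left(t{\left(q{\left(0 \right)} \right)} + K{\left(-3,-4 + 4 \cdot 4 \right)}\right)^{2} = \left(3 - \left(\frac{5}{3} + \frac{3}{-4 + 4 \cdot 4}\right)\right)^{2} = \left(3 - \left(\frac{5}{3} + \frac{3}{-4 + 16}\right)\right)^{2} = \left(3 - \left(\frac{5}{3} + \frac{3}{12}\right)\right)^{2} = \left(3 - \frac{23}{12}\right)^{2} = \left(\frac{13}{12}\right)^{2} = \frac{169}{144}$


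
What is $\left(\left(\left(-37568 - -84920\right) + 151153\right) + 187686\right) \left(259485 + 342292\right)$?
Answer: $232400861407$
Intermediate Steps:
$\left(\left(\left(-37568 - -84920\right) + 151153\right) + 187686\right) \left(259485 + 342292\right) = \left(\left(\left(-37568 + 84920\right) + 151153\right) + 187686\right) 601777 = \left(\left(47352 + 151153\right) + 187686\right) 601777 = \left(198505 + 187686\right) 601777 = 386191 \cdot 601777 = 232400861407$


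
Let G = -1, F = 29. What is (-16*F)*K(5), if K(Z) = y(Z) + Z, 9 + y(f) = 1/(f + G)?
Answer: 1740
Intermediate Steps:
y(f) = -9 + 1/(-1 + f) (y(f) = -9 + 1/(f - 1) = -9 + 1/(-1 + f))
K(Z) = Z + (10 - 9*Z)/(-1 + Z) (K(Z) = (10 - 9*Z)/(-1 + Z) + Z = Z + (10 - 9*Z)/(-1 + Z))
(-16*F)*K(5) = (-16*29)*((10 + 5² - 10*5)/(-1 + 5)) = -464*(10 + 25 - 50)/4 = -116*(-15) = -464*(-15/4) = 1740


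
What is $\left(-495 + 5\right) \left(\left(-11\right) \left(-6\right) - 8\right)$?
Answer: $-28420$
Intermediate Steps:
$\left(-495 + 5\right) \left(\left(-11\right) \left(-6\right) - 8\right) = - 490 \left(66 - 8\right) = \left(-490\right) 58 = -28420$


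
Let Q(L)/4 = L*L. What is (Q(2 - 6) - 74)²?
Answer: 100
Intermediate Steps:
Q(L) = 4*L² (Q(L) = 4*(L*L) = 4*L²)
(Q(2 - 6) - 74)² = (4*(2 - 6)² - 74)² = (4*(-4)² - 74)² = (4*16 - 74)² = (64 - 74)² = (-10)² = 100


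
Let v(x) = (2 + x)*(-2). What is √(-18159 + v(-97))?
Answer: I*√17969 ≈ 134.05*I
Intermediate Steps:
v(x) = -4 - 2*x
√(-18159 + v(-97)) = √(-18159 + (-4 - 2*(-97))) = √(-18159 + (-4 + 194)) = √(-18159 + 190) = √(-17969) = I*√17969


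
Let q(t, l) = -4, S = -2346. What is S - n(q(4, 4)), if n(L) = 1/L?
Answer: -9383/4 ≈ -2345.8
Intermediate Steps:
S - n(q(4, 4)) = -2346 - 1/(-4) = -2346 - 1*(-1/4) = -2346 + 1/4 = -9383/4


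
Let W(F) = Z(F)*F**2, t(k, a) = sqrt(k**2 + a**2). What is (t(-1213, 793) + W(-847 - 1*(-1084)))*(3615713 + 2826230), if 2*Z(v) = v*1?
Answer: 85755486638979/2 + 6441943*sqrt(2100218) ≈ 4.2887e+13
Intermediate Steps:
t(k, a) = sqrt(a**2 + k**2)
Z(v) = v/2 (Z(v) = (v*1)/2 = v/2)
W(F) = F**3/2 (W(F) = (F/2)*F**2 = F**3/2)
(t(-1213, 793) + W(-847 - 1*(-1084)))*(3615713 + 2826230) = (sqrt(793**2 + (-1213)**2) + (-847 - 1*(-1084))**3/2)*(3615713 + 2826230) = (sqrt(628849 + 1471369) + (-847 + 1084)**3/2)*6441943 = (sqrt(2100218) + (1/2)*237**3)*6441943 = (sqrt(2100218) + (1/2)*13312053)*6441943 = (sqrt(2100218) + 13312053/2)*6441943 = (13312053/2 + sqrt(2100218))*6441943 = 85755486638979/2 + 6441943*sqrt(2100218)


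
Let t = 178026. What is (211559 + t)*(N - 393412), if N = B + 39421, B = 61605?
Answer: -113909199810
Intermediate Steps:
N = 101026 (N = 61605 + 39421 = 101026)
(211559 + t)*(N - 393412) = (211559 + 178026)*(101026 - 393412) = 389585*(-292386) = -113909199810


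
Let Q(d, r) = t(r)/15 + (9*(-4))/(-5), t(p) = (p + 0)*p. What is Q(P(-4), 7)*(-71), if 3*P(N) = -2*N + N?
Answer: -11147/15 ≈ -743.13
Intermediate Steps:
P(N) = -N/3 (P(N) = (-2*N + N)/3 = (-N)/3 = -N/3)
t(p) = p**2 (t(p) = p*p = p**2)
Q(d, r) = 36/5 + r**2/15 (Q(d, r) = r**2/15 + (9*(-4))/(-5) = r**2*(1/15) - 36*(-1/5) = r**2/15 + 36/5 = 36/5 + r**2/15)
Q(P(-4), 7)*(-71) = (36/5 + (1/15)*7**2)*(-71) = (36/5 + (1/15)*49)*(-71) = (36/5 + 49/15)*(-71) = (157/15)*(-71) = -11147/15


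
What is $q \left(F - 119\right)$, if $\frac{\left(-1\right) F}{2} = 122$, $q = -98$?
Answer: $35574$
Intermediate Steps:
$F = -244$ ($F = \left(-2\right) 122 = -244$)
$q \left(F - 119\right) = - 98 \left(-244 - 119\right) = \left(-98\right) \left(-363\right) = 35574$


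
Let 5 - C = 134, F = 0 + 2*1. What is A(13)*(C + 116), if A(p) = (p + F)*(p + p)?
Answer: -5070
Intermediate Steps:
F = 2 (F = 0 + 2 = 2)
C = -129 (C = 5 - 1*134 = 5 - 134 = -129)
A(p) = 2*p*(2 + p) (A(p) = (p + 2)*(p + p) = (2 + p)*(2*p) = 2*p*(2 + p))
A(13)*(C + 116) = (2*13*(2 + 13))*(-129 + 116) = (2*13*15)*(-13) = 390*(-13) = -5070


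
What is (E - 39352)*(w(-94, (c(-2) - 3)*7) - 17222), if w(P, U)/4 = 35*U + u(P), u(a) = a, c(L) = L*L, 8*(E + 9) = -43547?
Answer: 2978236415/4 ≈ 7.4456e+8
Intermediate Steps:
E = -43619/8 (E = -9 + (⅛)*(-43547) = -9 - 43547/8 = -43619/8 ≈ -5452.4)
c(L) = L²
w(P, U) = 4*P + 140*U (w(P, U) = 4*(35*U + P) = 4*(P + 35*U) = 4*P + 140*U)
(E - 39352)*(w(-94, (c(-2) - 3)*7) - 17222) = (-43619/8 - 39352)*((4*(-94) + 140*(((-2)² - 3)*7)) - 17222) = -358435*((-376 + 140*((4 - 3)*7)) - 17222)/8 = -358435*((-376 + 140*(1*7)) - 17222)/8 = -358435*((-376 + 140*7) - 17222)/8 = -358435*((-376 + 980) - 17222)/8 = -358435*(604 - 17222)/8 = -358435/8*(-16618) = 2978236415/4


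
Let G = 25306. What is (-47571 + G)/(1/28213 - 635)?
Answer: 628162445/17915254 ≈ 35.063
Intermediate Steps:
(-47571 + G)/(1/28213 - 635) = (-47571 + 25306)/(1/28213 - 635) = -22265/(1/28213 - 635) = -22265/(-17915254/28213) = -22265*(-28213/17915254) = 628162445/17915254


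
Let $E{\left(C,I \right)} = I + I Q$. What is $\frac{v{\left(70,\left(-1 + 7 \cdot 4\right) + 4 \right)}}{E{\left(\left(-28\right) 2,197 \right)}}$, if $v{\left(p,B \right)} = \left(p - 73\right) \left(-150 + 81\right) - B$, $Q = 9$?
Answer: $\frac{88}{985} \approx 0.08934$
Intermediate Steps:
$v{\left(p,B \right)} = 5037 - B - 69 p$ ($v{\left(p,B \right)} = \left(-73 + p\right) \left(-69\right) - B = \left(5037 - 69 p\right) - B = 5037 - B - 69 p$)
$E{\left(C,I \right)} = 10 I$ ($E{\left(C,I \right)} = I + I 9 = I + 9 I = 10 I$)
$\frac{v{\left(70,\left(-1 + 7 \cdot 4\right) + 4 \right)}}{E{\left(\left(-28\right) 2,197 \right)}} = \frac{5037 - \left(\left(-1 + 7 \cdot 4\right) + 4\right) - 4830}{10 \cdot 197} = \frac{5037 - \left(\left(-1 + 28\right) + 4\right) - 4830}{1970} = \left(5037 - \left(27 + 4\right) - 4830\right) \frac{1}{1970} = \left(5037 - 31 - 4830\right) \frac{1}{1970} = 176 \cdot \frac{1}{1970} = \frac{88}{985}$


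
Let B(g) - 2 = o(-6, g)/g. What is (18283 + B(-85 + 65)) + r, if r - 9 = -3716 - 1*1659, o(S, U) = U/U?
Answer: 258379/20 ≈ 12919.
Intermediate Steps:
o(S, U) = 1
r = -5366 (r = 9 + (-3716 - 1*1659) = 9 + (-3716 - 1659) = 9 - 5375 = -5366)
B(g) = 2 + 1/g
(18283 + B(-85 + 65)) + r = (18283 + (2 + 1/(-85 + 65))) - 5366 = (18283 + (2 + 1/(-20))) - 5366 = (18283 + (2 - 1/20)) - 5366 = (18283 + 39/20) - 5366 = 365699/20 - 5366 = 258379/20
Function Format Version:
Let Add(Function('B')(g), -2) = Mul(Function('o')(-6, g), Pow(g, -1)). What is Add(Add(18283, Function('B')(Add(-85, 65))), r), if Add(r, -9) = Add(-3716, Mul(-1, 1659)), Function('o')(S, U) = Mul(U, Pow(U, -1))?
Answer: Rational(258379, 20) ≈ 12919.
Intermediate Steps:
Function('o')(S, U) = 1
r = -5366 (r = Add(9, Add(-3716, Mul(-1, 1659))) = Add(9, Add(-3716, -1659)) = Add(9, -5375) = -5366)
Function('B')(g) = Add(2, Pow(g, -1)) (Function('B')(g) = Add(2, Mul(1, Pow(g, -1))) = Add(2, Pow(g, -1)))
Add(Add(18283, Function('B')(Add(-85, 65))), r) = Add(Add(18283, Add(2, Pow(Add(-85, 65), -1))), -5366) = Add(Add(18283, Add(2, Pow(-20, -1))), -5366) = Add(Add(18283, Add(2, Rational(-1, 20))), -5366) = Add(Add(18283, Rational(39, 20)), -5366) = Add(Rational(365699, 20), -5366) = Rational(258379, 20)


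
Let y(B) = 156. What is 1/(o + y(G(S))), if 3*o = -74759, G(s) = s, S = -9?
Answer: -3/74291 ≈ -4.0382e-5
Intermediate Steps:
o = -74759/3 (o = (⅓)*(-74759) = -74759/3 ≈ -24920.)
1/(o + y(G(S))) = 1/(-74759/3 + 156) = 1/(-74291/3) = -3/74291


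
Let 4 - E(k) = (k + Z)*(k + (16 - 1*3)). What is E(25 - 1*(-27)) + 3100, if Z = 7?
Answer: -731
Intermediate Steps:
E(k) = 4 - (7 + k)*(13 + k) (E(k) = 4 - (k + 7)*(k + (16 - 1*3)) = 4 - (7 + k)*(k + (16 - 3)) = 4 - (7 + k)*(k + 13) = 4 - (7 + k)*(13 + k))
E(25 - 1*(-27)) + 3100 = (-87 - (25 - 1*(-27))² - 20*(25 - 1*(-27))) + 3100 = (-87 - (25 + 27)² - 20*(25 + 27)) + 3100 = (-87 - 1*52² - 20*52) + 3100 = (-87 - 1*2704 - 1040) + 3100 = (-87 - 2704 - 1040) + 3100 = -3831 + 3100 = -731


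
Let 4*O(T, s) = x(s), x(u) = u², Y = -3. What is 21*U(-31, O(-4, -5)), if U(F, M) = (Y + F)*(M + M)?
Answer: -8925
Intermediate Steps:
O(T, s) = s²/4
U(F, M) = 2*M*(-3 + F) (U(F, M) = (-3 + F)*(M + M) = (-3 + F)*(2*M) = 2*M*(-3 + F))
21*U(-31, O(-4, -5)) = 21*(2*((¼)*(-5)²)*(-3 - 31)) = 21*(2*((¼)*25)*(-34)) = 21*(2*(25/4)*(-34)) = 21*(-425) = -8925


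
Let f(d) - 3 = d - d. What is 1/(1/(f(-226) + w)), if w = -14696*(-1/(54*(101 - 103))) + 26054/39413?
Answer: -140907451/1064151 ≈ -132.41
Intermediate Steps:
f(d) = 3 (f(d) = 3 + (d - d) = 3 + 0 = 3)
w = -144099904/1064151 (w = -14696/((-54*(-2))) + 26054*(1/39413) = -14696/108 + 26054/39413 = -14696*1/108 + 26054/39413 = -3674/27 + 26054/39413 = -144099904/1064151 ≈ -135.41)
1/(1/(f(-226) + w)) = 1/(1/(3 - 144099904/1064151)) = 1/(1/(-140907451/1064151)) = 1/(-1064151/140907451) = -140907451/1064151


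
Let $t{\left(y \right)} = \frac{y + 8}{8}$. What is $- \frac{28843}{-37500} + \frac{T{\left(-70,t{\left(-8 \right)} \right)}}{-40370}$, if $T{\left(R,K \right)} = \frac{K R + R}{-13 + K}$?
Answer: $\frac{1513446983}{1968037500} \approx 0.76901$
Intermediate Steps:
$t{\left(y \right)} = 1 + \frac{y}{8}$ ($t{\left(y \right)} = \left(8 + y\right) \frac{1}{8} = 1 + \frac{y}{8}$)
$T{\left(R,K \right)} = \frac{R + K R}{-13 + K}$
$- \frac{28843}{-37500} + \frac{T{\left(-70,t{\left(-8 \right)} \right)}}{-40370} = - \frac{28843}{-37500} + \frac{\left(-70\right) \frac{1}{-13 + \left(1 + \frac{1}{8} \left(-8\right)\right)} \left(1 + \left(1 + \frac{1}{8} \left(-8\right)\right)\right)}{-40370} = \left(-28843\right) \left(- \frac{1}{37500}\right) + - \frac{70 \left(1 + \left(1 - 1\right)\right)}{-13 + \left(1 - 1\right)} \left(- \frac{1}{40370}\right) = \frac{28843}{37500} + - \frac{70 \left(1 + 0\right)}{-13 + 0} \left(- \frac{1}{40370}\right) = \frac{28843}{37500} + \left(-70\right) \frac{1}{-13} \cdot 1 \left(- \frac{1}{40370}\right) = \frac{28843}{37500} + \left(-70\right) \left(- \frac{1}{13}\right) 1 \left(- \frac{1}{40370}\right) = \frac{28843}{37500} + \frac{70}{13} \left(- \frac{1}{40370}\right) = \frac{28843}{37500} - \frac{7}{52481} = \frac{1513446983}{1968037500}$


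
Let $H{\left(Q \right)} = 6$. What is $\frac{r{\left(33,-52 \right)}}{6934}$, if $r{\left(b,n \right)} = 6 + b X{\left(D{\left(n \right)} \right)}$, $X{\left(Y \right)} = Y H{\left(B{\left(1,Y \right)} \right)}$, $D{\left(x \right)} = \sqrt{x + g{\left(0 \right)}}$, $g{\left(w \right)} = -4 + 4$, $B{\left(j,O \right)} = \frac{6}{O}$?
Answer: $\frac{3}{3467} + \frac{198 i \sqrt{13}}{3467} \approx 0.0008653 + 0.20591 i$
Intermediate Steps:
$g{\left(w \right)} = 0$
$D{\left(x \right)} = \sqrt{x}$ ($D{\left(x \right)} = \sqrt{x + 0} = \sqrt{x}$)
$X{\left(Y \right)} = 6 Y$ ($X{\left(Y \right)} = Y 6 = 6 Y$)
$r{\left(b,n \right)} = 6 + 6 b \sqrt{n}$ ($r{\left(b,n \right)} = 6 + b 6 \sqrt{n} = 6 + 6 b \sqrt{n}$)
$\frac{r{\left(33,-52 \right)}}{6934} = \frac{6 + 6 \cdot 33 \sqrt{-52}}{6934} = \left(6 + 6 \cdot 33 \cdot 2 i \sqrt{13}\right) \frac{1}{6934} = \left(6 + 396 i \sqrt{13}\right) \frac{1}{6934} = \frac{3}{3467} + \frac{198 i \sqrt{13}}{3467}$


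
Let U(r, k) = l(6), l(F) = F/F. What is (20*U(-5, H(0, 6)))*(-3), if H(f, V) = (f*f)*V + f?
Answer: -60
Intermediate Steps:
l(F) = 1
H(f, V) = f + V*f² (H(f, V) = f²*V + f = V*f² + f = f + V*f²)
U(r, k) = 1
(20*U(-5, H(0, 6)))*(-3) = (20*1)*(-3) = 20*(-3) = -60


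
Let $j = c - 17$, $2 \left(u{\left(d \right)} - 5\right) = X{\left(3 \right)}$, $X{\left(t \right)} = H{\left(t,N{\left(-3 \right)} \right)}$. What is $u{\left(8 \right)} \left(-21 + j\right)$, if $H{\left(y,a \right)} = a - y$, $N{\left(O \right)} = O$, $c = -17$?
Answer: $-110$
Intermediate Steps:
$X{\left(t \right)} = -3 - t$
$u{\left(d \right)} = 2$ ($u{\left(d \right)} = 5 + \frac{-3 - 3}{2} = 5 + \frac{1}{2} \left(-6\right) = 5 - 3 = 2$)
$j = -34$ ($j = -17 - 17 = -34$)
$u{\left(8 \right)} \left(-21 + j\right) = 2 \left(-21 - 34\right) = 2 \left(-55\right) = -110$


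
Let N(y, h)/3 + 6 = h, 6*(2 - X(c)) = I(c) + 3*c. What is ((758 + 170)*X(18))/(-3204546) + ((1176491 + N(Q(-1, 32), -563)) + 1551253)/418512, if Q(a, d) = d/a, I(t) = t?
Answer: 1456599125927/223523492592 ≈ 6.5165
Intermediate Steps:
X(c) = 2 - 2*c/3 (X(c) = 2 - (c + 3*c)/6 = 2 - 2*c/3)
N(y, h) = -18 + 3*h
((758 + 170)*X(18))/(-3204546) + ((1176491 + N(Q(-1, 32), -563)) + 1551253)/418512 = ((758 + 170)*(2 - ⅔*18))/(-3204546) + ((1176491 + (-18 + 3*(-563))) + 1551253)/418512 = (928*(2 - 12))*(-1/3204546) + ((1176491 + (-18 - 1689)) + 1551253)*(1/418512) = (928*(-10))*(-1/3204546) + ((1176491 - 1707) + 1551253)*(1/418512) = -9280*(-1/3204546) + (1174784 + 1551253)*(1/418512) = 4640/1602273 + 2726037*(1/418512) = 4640/1602273 + 908679/139504 = 1456599125927/223523492592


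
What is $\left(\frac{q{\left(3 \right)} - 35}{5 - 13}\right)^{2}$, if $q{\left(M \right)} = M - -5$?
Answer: $\frac{729}{64} \approx 11.391$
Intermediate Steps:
$q{\left(M \right)} = 5 + M$ ($q{\left(M \right)} = M + 5 = 5 + M$)
$\left(\frac{q{\left(3 \right)} - 35}{5 - 13}\right)^{2} = \left(\frac{\left(5 + 3\right) - 35}{5 - 13}\right)^{2} = \left(\frac{8 - 35}{-8}\right)^{2} = \left(\left(-27\right) \left(- \frac{1}{8}\right)\right)^{2} = \left(\frac{27}{8}\right)^{2} = \frac{729}{64}$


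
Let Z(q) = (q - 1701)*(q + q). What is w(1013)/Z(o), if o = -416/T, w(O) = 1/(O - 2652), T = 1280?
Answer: -800/1450005271 ≈ -5.5172e-7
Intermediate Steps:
w(O) = 1/(-2652 + O)
o = -13/40 (o = -416/1280 = -416*1/1280 = -13/40 ≈ -0.32500)
Z(q) = 2*q*(-1701 + q) (Z(q) = (-1701 + q)*(2*q) = 2*q*(-1701 + q))
w(1013)/Z(o) = 1/((-2652 + 1013)*((2*(-13/40)*(-1701 - 13/40)))) = 1/((-1639)*((2*(-13/40)*(-68053/40)))) = -1/(1639*884689/800) = -1/1639*800/884689 = -800/1450005271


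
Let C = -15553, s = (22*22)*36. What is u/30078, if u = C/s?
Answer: -15553/524079072 ≈ -2.9677e-5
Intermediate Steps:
s = 17424 (s = 484*36 = 17424)
u = -15553/17424 ≈ -0.89262
u/30078 = -15553/17424/30078 = -15553/17424*1/30078 = -15553/524079072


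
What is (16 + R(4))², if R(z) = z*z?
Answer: 1024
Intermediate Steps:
R(z) = z²
(16 + R(4))² = (16 + 4²)² = (16 + 16)² = 32² = 1024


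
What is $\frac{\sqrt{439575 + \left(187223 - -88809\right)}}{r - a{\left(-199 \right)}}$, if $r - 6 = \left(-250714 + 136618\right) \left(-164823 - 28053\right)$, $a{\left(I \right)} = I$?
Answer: $\frac{\sqrt{715607}}{22006380301} \approx 3.844 \cdot 10^{-8}$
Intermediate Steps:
$r = 22006380102$ ($r = 6 + \left(-250714 + 136618\right) \left(-164823 - 28053\right) = 6 - -22006380096 = 6 + 22006380096 = 22006380102$)
$\frac{\sqrt{439575 + \left(187223 - -88809\right)}}{r - a{\left(-199 \right)}} = \frac{\sqrt{439575 + \left(187223 - -88809\right)}}{22006380102 - -199} = \frac{\sqrt{439575 + \left(187223 + 88809\right)}}{22006380102 + 199} = \frac{\sqrt{439575 + 276032}}{22006380301} = \sqrt{715607} \cdot \frac{1}{22006380301} = \frac{\sqrt{715607}}{22006380301}$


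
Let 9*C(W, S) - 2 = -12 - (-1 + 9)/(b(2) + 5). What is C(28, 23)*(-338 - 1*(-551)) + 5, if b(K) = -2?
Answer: -2653/9 ≈ -294.78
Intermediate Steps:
C(W, S) = -38/27 (C(W, S) = 2/9 + (-12 - (-1 + 9)/(-2 + 5))/9 = 2/9 + (-12 - 8/3)/9 = 2/9 + (⅑)*(-44/3) = 2/9 - 44/27 = -38/27)
C(28, 23)*(-338 - 1*(-551)) + 5 = -38*(-338 - 1*(-551))/27 + 5 = -38*(-338 + 551)/27 + 5 = -38/27*213 + 5 = -2698/9 + 5 = -2653/9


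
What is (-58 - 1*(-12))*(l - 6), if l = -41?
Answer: 2162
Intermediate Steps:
(-58 - 1*(-12))*(l - 6) = (-58 - 1*(-12))*(-41 - 6) = (-58 + 12)*(-47) = -46*(-47) = 2162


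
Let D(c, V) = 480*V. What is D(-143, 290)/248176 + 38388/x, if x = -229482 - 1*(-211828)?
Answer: -31560462/19559371 ≈ -1.6136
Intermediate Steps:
x = -17654 (x = -229482 + 211828 = -17654)
D(-143, 290)/248176 + 38388/x = (480*290)/248176 + 38388/(-17654) = 139200*(1/248176) + 38388*(-1/17654) = 8700/15511 - 2742/1261 = -31560462/19559371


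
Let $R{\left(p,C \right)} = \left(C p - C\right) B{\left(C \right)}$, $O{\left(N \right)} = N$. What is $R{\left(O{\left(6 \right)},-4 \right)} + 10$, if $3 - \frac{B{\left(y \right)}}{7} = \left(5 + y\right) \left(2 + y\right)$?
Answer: $-690$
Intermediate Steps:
$B{\left(y \right)} = 21 - 7 \left(2 + y\right) \left(5 + y\right)$ ($B{\left(y \right)} = 21 - 7 \left(5 + y\right) \left(2 + y\right) = 21 - 7 \left(2 + y\right) \left(5 + y\right)$)
$R{\left(p,C \right)} = \left(- C + C p\right) \left(-49 - 49 C - 7 C^{2}\right)$ ($R{\left(p,C \right)} = \left(C p - C\right) \left(-49 - 49 C - 7 C^{2}\right) = \left(- C + C p\right) \left(-49 - 49 C - 7 C^{2}\right)$)
$R{\left(O{\left(6 \right)},-4 \right)} + 10 = \left(-7\right) \left(-4\right) \left(-1 + 6\right) \left(7 + \left(-4\right)^{2} + 7 \left(-4\right)\right) + 10 = \left(-7\right) \left(-4\right) 5 \left(7 + 16 - 28\right) + 10 = \left(-7\right) \left(-4\right) 5 \left(-5\right) + 10 = -700 + 10 = -690$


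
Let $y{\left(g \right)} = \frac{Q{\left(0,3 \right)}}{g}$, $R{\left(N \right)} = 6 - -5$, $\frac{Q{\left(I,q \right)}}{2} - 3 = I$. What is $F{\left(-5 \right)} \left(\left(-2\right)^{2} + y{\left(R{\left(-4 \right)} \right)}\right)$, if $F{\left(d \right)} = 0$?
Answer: $0$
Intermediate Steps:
$Q{\left(I,q \right)} = 6 + 2 I$
$R{\left(N \right)} = 11$ ($R{\left(N \right)} = 6 + 5 = 11$)
$y{\left(g \right)} = \frac{6}{g}$ ($y{\left(g \right)} = \frac{6 + 2 \cdot 0}{g} = \frac{6 + 0}{g} = \frac{6}{g}$)
$F{\left(-5 \right)} \left(\left(-2\right)^{2} + y{\left(R{\left(-4 \right)} \right)}\right) = 0 \left(\left(-2\right)^{2} + \frac{6}{11}\right) = 0 \left(4 + 6 \cdot \frac{1}{11}\right) = 0 \left(4 + \frac{6}{11}\right) = 0 \cdot \frac{50}{11} = 0$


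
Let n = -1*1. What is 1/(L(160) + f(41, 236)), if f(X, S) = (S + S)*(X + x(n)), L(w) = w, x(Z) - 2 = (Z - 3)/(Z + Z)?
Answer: 1/21400 ≈ 4.6729e-5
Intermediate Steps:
n = -1
x(Z) = 2 + (-3 + Z)/(2*Z) (x(Z) = 2 + (Z - 3)/(Z + Z) = 2 + (-3 + Z)/((2*Z)) = 2 + (-3 + Z)*(1/(2*Z)) = 2 + (-3 + Z)/(2*Z))
f(X, S) = 2*S*(4 + X) (f(X, S) = (S + S)*(X + (½)*(-3 + 5*(-1))/(-1)) = (2*S)*(X + (½)*(-1)*(-3 - 5)) = (2*S)*(X + (½)*(-1)*(-8)) = (2*S)*(X + 4) = (2*S)*(4 + X) = 2*S*(4 + X))
1/(L(160) + f(41, 236)) = 1/(160 + 2*236*(4 + 41)) = 1/(160 + 2*236*45) = 1/(160 + 21240) = 1/21400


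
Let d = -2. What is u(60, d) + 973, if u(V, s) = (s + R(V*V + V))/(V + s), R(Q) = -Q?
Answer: 26386/29 ≈ 909.86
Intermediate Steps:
u(V, s) = (s - V - V**2)/(V + s) (u(V, s) = (s - (V*V + V))/(V + s) = (s - (V**2 + V))/(V + s) = (s - (V + V**2))/(V + s) = (s + (-V - V**2))/(V + s) = (s - V - V**2)/(V + s))
u(60, d) + 973 = (-2 - 1*60*(1 + 60))/(60 - 2) + 973 = (-2 - 1*60*61)/58 + 973 = (-2 - 3660)/58 + 973 = (1/58)*(-3662) + 973 = -1831/29 + 973 = 26386/29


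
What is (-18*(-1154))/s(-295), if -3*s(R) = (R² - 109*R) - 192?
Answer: -15579/29747 ≈ -0.52372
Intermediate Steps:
s(R) = 64 - R²/3 + 109*R/3 (s(R) = -((R² - 109*R) - 192)/3 = -(-192 + R² - 109*R)/3 = 64 - R²/3 + 109*R/3)
(-18*(-1154))/s(-295) = (-18*(-1154))/(64 - ⅓*(-295)² + (109/3)*(-295)) = 20772/(64 - ⅓*87025 - 32155/3) = 20772/(64 - 87025/3 - 32155/3) = 20772/(-118988/3) = 20772*(-3/118988) = -15579/29747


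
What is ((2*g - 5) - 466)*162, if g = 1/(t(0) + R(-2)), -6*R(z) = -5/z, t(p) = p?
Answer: -385398/5 ≈ -77080.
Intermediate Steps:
R(z) = 5/(6*z) (R(z) = -(-5)/(6*z) = 5/(6*z))
g = -12/5 (g = 1/(0 + (5/6)/(-2)) = 1/(0 + (5/6)*(-1/2)) = 1/(0 - 5/12) = 1/(-5/12) = -12/5 ≈ -2.4000)
((2*g - 5) - 466)*162 = ((2*(-12/5) - 5) - 466)*162 = ((-24/5 - 5) - 466)*162 = (-49/5 - 466)*162 = -2379/5*162 = -385398/5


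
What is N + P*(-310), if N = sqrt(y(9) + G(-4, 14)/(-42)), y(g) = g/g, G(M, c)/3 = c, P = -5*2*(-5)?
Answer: -15500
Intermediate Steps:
P = 50 (P = -10*(-5) = 50)
G(M, c) = 3*c
y(g) = 1
N = 0 (N = sqrt(1 + (3*14)/(-42)) = sqrt(1 + 42*(-1/42)) = sqrt(1 - 1) = sqrt(0) = 0)
N + P*(-310) = 0 + 50*(-310) = 0 - 15500 = -15500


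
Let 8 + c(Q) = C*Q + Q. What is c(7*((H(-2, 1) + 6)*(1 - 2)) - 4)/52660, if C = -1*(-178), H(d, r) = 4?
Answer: -6627/26330 ≈ -0.25169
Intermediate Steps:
C = 178
c(Q) = -8 + 179*Q (c(Q) = -8 + (178*Q + Q) = -8 + 179*Q)
c(7*((H(-2, 1) + 6)*(1 - 2)) - 4)/52660 = (-8 + 179*(7*((4 + 6)*(1 - 2)) - 4))/52660 = (-8 + 179*(7*(10*(-1)) - 4))*(1/52660) = (-8 + 179*(7*(-10) - 4))*(1/52660) = (-8 + 179*(-70 - 4))*(1/52660) = (-8 + 179*(-74))*(1/52660) = (-8 - 13246)*(1/52660) = -13254*1/52660 = -6627/26330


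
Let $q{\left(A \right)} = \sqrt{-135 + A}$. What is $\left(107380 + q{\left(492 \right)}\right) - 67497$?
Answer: $39883 + \sqrt{357} \approx 39902.0$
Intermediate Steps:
$\left(107380 + q{\left(492 \right)}\right) - 67497 = \left(107380 + \sqrt{-135 + 492}\right) - 67497 = \left(107380 + \sqrt{357}\right) - 67497 = 39883 + \sqrt{357}$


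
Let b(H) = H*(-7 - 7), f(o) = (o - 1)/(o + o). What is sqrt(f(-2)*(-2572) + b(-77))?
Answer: I*sqrt(851) ≈ 29.172*I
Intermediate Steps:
f(o) = (-1 + o)/(2*o) (f(o) = (-1 + o)/((2*o)) = (-1 + o)*(1/(2*o)) = (-1 + o)/(2*o))
b(H) = -14*H (b(H) = H*(-14) = -14*H)
sqrt(f(-2)*(-2572) + b(-77)) = sqrt(((1/2)*(-1 - 2)/(-2))*(-2572) - 14*(-77)) = sqrt(((1/2)*(-1/2)*(-3))*(-2572) + 1078) = sqrt((3/4)*(-2572) + 1078) = sqrt(-1929 + 1078) = sqrt(-851) = I*sqrt(851)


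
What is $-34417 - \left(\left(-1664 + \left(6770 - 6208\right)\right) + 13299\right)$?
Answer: $-46614$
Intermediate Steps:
$-34417 - \left(\left(-1664 + \left(6770 - 6208\right)\right) + 13299\right) = -34417 - \left(\left(-1664 + 562\right) + 13299\right) = -34417 - \left(-1102 + 13299\right) = -34417 - 12197 = -46614$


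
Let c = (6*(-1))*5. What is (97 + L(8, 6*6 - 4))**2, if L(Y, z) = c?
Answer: 4489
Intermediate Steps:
c = -30 (c = -6*5 = -30)
L(Y, z) = -30
(97 + L(8, 6*6 - 4))**2 = (97 - 30)**2 = 67**2 = 4489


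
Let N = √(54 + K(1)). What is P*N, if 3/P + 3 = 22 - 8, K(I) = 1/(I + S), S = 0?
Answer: 3*√55/11 ≈ 2.0226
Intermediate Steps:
K(I) = 1/I (K(I) = 1/(I + 0) = 1/I)
N = √55 (N = √(54 + 1/1) = √(54 + 1) = √55 ≈ 7.4162)
P = 3/11 (P = 3/(-3 + (22 - 8)) = 3/(-3 + 14) = 3/11 ≈ 0.27273)
P*N = 3*√55/11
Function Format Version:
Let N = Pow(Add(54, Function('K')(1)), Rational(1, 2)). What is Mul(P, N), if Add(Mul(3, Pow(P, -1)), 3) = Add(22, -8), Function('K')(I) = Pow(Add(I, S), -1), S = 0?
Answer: Mul(Rational(3, 11), Pow(55, Rational(1, 2))) ≈ 2.0226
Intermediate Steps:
Function('K')(I) = Pow(I, -1) (Function('K')(I) = Pow(Add(I, 0), -1) = Pow(I, -1))
N = Pow(55, Rational(1, 2)) (N = Pow(Add(54, Pow(1, -1)), Rational(1, 2)) = Pow(Add(54, 1), Rational(1, 2)) = Pow(55, Rational(1, 2)) ≈ 7.4162)
P = Rational(3, 11) (P = Mul(3, Pow(Add(-3, Add(22, -8)), -1)) = Mul(3, Pow(Add(-3, 14), -1)) = Mul(3, Pow(11, -1)) = Mul(3, Rational(1, 11)) = Rational(3, 11) ≈ 0.27273)
Mul(P, N) = Mul(Rational(3, 11), Pow(55, Rational(1, 2)))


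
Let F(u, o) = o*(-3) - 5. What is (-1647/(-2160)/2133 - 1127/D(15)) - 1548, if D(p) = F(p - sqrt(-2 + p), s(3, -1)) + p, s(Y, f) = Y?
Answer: -456461939/170640 ≈ -2675.0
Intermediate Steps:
F(u, o) = -5 - 3*o (F(u, o) = -3*o - 5 = -5 - 3*o)
D(p) = -14 + p (D(p) = (-5 - 3*3) + p = (-5 - 9) + p = -14 + p)
(-1647/(-2160)/2133 - 1127/D(15)) - 1548 = (-1647/(-2160)/2133 - 1127/(-14 + 15)) - 1548 = (-1647*(-1/2160)*(1/2133) - 1127/1) - 1548 = ((61/80)*(1/2133) - 1127*1) - 1548 = (61/170640 - 1127) - 1548 = -192311219/170640 - 1548 = -456461939/170640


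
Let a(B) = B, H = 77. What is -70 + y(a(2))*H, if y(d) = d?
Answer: 84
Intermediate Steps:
-70 + y(a(2))*H = -70 + 2*77 = -70 + 154 = 84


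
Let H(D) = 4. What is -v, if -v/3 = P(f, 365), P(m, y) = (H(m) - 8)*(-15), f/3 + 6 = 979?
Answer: 180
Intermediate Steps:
f = 2919 (f = -18 + 3*979 = -18 + 2937 = 2919)
P(m, y) = 60 (P(m, y) = (4 - 8)*(-15) = -4*(-15) = 60)
v = -180 (v = -3*60 = -180)
-v = -1*(-180) = 180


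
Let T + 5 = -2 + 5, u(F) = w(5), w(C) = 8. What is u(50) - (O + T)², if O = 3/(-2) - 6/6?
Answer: -49/4 ≈ -12.250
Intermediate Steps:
u(F) = 8
O = -5/2 (O = 3*(-½) - 6*⅙ = -3/2 - 1 = -5/2 ≈ -2.5000)
T = -2 (T = -5 + (-2 + 5) = -5 + 3 = -2)
u(50) - (O + T)² = 8 - (-5/2 - 2)² = 8 - (-9/2)² = 8 - 1*81/4 = 8 - 81/4 = -49/4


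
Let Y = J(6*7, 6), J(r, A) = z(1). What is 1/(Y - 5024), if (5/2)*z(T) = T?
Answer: -5/25118 ≈ -0.00019906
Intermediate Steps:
z(T) = 2*T/5
J(r, A) = 2/5 (J(r, A) = (2/5)*1 = 2/5)
Y = 2/5 ≈ 0.40000
1/(Y - 5024) = 1/(2/5 - 5024) = 1/(-25118/5) = -5/25118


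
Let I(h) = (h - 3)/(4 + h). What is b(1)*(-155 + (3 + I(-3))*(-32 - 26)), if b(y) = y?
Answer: 19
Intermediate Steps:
I(h) = (-3 + h)/(4 + h)
b(1)*(-155 + (3 + I(-3))*(-32 - 26)) = 1*(-155 + (3 + (-3 - 3)/(4 - 3))*(-32 - 26)) = 1*(-155 + (3 - 6/1)*(-58)) = 1*(-155 + (3 + 1*(-6))*(-58)) = 1*(-155 + (3 - 6)*(-58)) = 1*(-155 - 3*(-58)) = 1*(-155 + 174) = 1*19 = 19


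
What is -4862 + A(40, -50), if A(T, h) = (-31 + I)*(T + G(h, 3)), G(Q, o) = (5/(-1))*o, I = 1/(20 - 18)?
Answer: -11249/2 ≈ -5624.5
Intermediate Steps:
I = ½ (I = 1/2 = ½ ≈ 0.50000)
G(Q, o) = -5*o (G(Q, o) = (5*(-1))*o = -5*o)
A(T, h) = 915/2 - 61*T/2 (A(T, h) = (-31 + ½)*(T - 5*3) = -61*(T - 15)/2 = -61*(-15 + T)/2 = 915/2 - 61*T/2)
-4862 + A(40, -50) = -4862 + (915/2 - 61/2*40) = -4862 + (915/2 - 1220) = -4862 - 1525/2 = -11249/2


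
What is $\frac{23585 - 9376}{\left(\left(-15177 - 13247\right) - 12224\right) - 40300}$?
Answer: $- \frac{14209}{80948} \approx -0.17553$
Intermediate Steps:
$\frac{23585 - 9376}{\left(\left(-15177 - 13247\right) - 12224\right) - 40300} = \frac{14209}{\left(-28424 - 12224\right) - 40300} = \frac{14209}{-40648 - 40300} = \frac{14209}{-80948} = 14209 \left(- \frac{1}{80948}\right) = - \frac{14209}{80948}$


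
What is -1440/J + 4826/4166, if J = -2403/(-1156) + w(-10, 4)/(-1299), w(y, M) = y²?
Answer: -4496957981419/6261283451 ≈ -718.22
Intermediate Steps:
J = 3005897/1501644 (J = -2403/(-1156) + (-10)²/(-1299) = -2403*(-1/1156) + 100*(-1/1299) = 2403/1156 - 100/1299 = 3005897/1501644 ≈ 2.0017)
-1440/J + 4826/4166 = -1440/3005897/1501644 + 4826/4166 = -1440*1501644/3005897 + 4826*(1/4166) = -2162367360/3005897 + 2413/2083 = -4496957981419/6261283451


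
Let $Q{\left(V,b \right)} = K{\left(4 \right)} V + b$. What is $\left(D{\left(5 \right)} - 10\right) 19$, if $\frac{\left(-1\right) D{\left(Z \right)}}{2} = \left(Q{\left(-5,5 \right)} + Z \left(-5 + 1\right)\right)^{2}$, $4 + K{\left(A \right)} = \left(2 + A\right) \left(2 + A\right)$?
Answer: $-1163940$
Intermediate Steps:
$K{\left(A \right)} = -4 + \left(2 + A\right)^{2}$ ($K{\left(A \right)} = -4 + \left(2 + A\right) \left(2 + A\right) = -4 + \left(2 + A\right)^{2}$)
$Q{\left(V,b \right)} = b + 32 V$ ($Q{\left(V,b \right)} = 4 \left(4 + 4\right) V + b = 4 \cdot 8 V + b = 32 V + b = b + 32 V$)
$D{\left(Z \right)} = - 2 \left(-155 - 4 Z\right)^{2}$ ($D{\left(Z \right)} = - 2 \left(\left(5 + 32 \left(-5\right)\right) + Z \left(-5 + 1\right)\right)^{2} = - 2 \left(\left(5 - 160\right) + Z \left(-4\right)\right)^{2} = - 2 \left(-155 - 4 Z\right)^{2}$)
$\left(D{\left(5 \right)} - 10\right) 19 = \left(- 2 \left(155 + 4 \cdot 5\right)^{2} - 10\right) 19 = \left(- 2 \left(155 + 20\right)^{2} - 10\right) 19 = \left(- 2 \cdot 175^{2} - 10\right) 19 = \left(\left(-2\right) 30625 - 10\right) 19 = \left(-61250 - 10\right) 19 = \left(-61260\right) 19 = -1163940$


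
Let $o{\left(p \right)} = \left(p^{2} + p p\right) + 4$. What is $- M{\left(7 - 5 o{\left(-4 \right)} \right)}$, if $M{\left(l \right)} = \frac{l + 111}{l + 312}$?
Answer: $\frac{62}{139} \approx 0.44604$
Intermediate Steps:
$o{\left(p \right)} = 4 + 2 p^{2}$ ($o{\left(p \right)} = \left(p^{2} + p^{2}\right) + 4 = 2 p^{2} + 4 = 4 + 2 p^{2}$)
$M{\left(l \right)} = \frac{111 + l}{312 + l}$
$- M{\left(7 - 5 o{\left(-4 \right)} \right)} = - \frac{111 + \left(7 - 5 \left(4 + 2 \left(-4\right)^{2}\right)\right)}{312 + \left(7 - 5 \left(4 + 2 \left(-4\right)^{2}\right)\right)} = - \frac{111 + \left(7 - 5 \left(4 + 2 \cdot 16\right)\right)}{312 + \left(7 - 5 \left(4 + 2 \cdot 16\right)\right)} = - \frac{111 + \left(7 - 5 \left(4 + 32\right)\right)}{312 + \left(7 - 5 \left(4 + 32\right)\right)} = - \frac{111 + \left(7 - 180\right)}{312 + \left(7 - 180\right)} = - \frac{111 - 173}{312 - 173} = - \frac{-62}{139} = \left(-1\right) \left(- \frac{62}{139}\right) = \frac{62}{139}$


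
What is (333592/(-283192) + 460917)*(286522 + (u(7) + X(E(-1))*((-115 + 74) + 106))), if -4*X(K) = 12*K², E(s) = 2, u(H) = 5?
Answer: 666033769850064/5057 ≈ 1.3171e+11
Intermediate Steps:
X(K) = -3*K²
(333592/(-283192) + 460917)*(286522 + (u(7) + X(E(-1))*((-115 + 74) + 106))) = (333592/(-283192) + 460917)*(286522 + (5 + (-3*2²)*((-115 + 74) + 106))) = (333592*(-1/283192) + 460917)*(286522 + (5 + (-3*4)*(-41 + 106))) = (-5957/5057 + 460917)*(286522 + (5 - 12*65)) = 2330851312*(286522 + (5 - 780))/5057 = 2330851312*(286522 - 775)/5057 = (2330851312/5057)*285747 = 666033769850064/5057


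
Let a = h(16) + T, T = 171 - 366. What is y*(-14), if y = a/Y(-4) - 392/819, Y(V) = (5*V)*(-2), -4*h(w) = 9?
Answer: 708911/9360 ≈ 75.738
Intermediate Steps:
T = -195
h(w) = -9/4 (h(w) = -¼*9 = -9/4)
Y(V) = -10*V
a = -789/4 (a = -9/4 - 195 = -789/4 ≈ -197.25)
y = -101273/18720 (y = -789/(4*((-10*(-4)))) - 392/819 = -789/4/40 - 392*1/819 = -789/4*1/40 - 56/117 = -789/160 - 56/117 = -101273/18720 ≈ -5.4099)
y*(-14) = -101273/18720*(-14) = 708911/9360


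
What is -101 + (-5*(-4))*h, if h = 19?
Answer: 279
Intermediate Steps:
-101 + (-5*(-4))*h = -101 - 5*(-4)*19 = -101 + 20*19 = -101 + 380 = 279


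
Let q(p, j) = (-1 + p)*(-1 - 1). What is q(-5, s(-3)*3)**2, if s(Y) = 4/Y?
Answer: 144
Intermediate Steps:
q(p, j) = 2 - 2*p (q(p, j) = (-1 + p)*(-2) = 2 - 2*p)
q(-5, s(-3)*3)**2 = (2 - 2*(-5))**2 = (2 + 10)**2 = 12**2 = 144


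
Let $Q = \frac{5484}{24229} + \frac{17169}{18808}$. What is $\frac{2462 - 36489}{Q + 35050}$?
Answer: $- \frac{15506070961864}{15972770202373} \approx -0.97078$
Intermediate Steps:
$Q = \frac{519130773}{455699032}$ ($Q = 5484 \cdot \frac{1}{24229} + 17169 \cdot \frac{1}{18808} = \frac{5484}{24229} + \frac{17169}{18808} = \frac{519130773}{455699032} \approx 1.1392$)
$\frac{2462 - 36489}{Q + 35050} = \frac{2462 - 36489}{\frac{519130773}{455699032} + 35050} = - \frac{34027}{\frac{15972770202373}{455699032}} = \left(-34027\right) \frac{455699032}{15972770202373} = - \frac{15506070961864}{15972770202373}$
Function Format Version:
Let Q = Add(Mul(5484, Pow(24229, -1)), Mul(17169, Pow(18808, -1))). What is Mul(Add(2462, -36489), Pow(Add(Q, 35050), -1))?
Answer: Rational(-15506070961864, 15972770202373) ≈ -0.97078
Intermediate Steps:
Q = Rational(519130773, 455699032) (Q = Add(Mul(5484, Rational(1, 24229)), Mul(17169, Rational(1, 18808))) = Add(Rational(5484, 24229), Rational(17169, 18808)) = Rational(519130773, 455699032) ≈ 1.1392)
Mul(Add(2462, -36489), Pow(Add(Q, 35050), -1)) = Mul(Add(2462, -36489), Pow(Add(Rational(519130773, 455699032), 35050), -1)) = Mul(-34027, Pow(Rational(15972770202373, 455699032), -1)) = Mul(-34027, Rational(455699032, 15972770202373)) = Rational(-15506070961864, 15972770202373)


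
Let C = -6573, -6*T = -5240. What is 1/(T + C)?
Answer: -3/17099 ≈ -0.00017545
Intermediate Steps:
T = 2620/3 (T = -⅙*(-5240) = 2620/3 ≈ 873.33)
1/(T + C) = 1/(2620/3 - 6573) = 1/(-17099/3) = -3/17099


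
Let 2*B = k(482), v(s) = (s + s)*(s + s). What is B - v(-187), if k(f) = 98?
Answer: -139827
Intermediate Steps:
v(s) = 4*s**2 (v(s) = (2*s)*(2*s) = 4*s**2)
B = 49 (B = (1/2)*98 = 49)
B - v(-187) = 49 - 4*(-187)**2 = 49 - 4*34969 = 49 - 1*139876 = 49 - 139876 = -139827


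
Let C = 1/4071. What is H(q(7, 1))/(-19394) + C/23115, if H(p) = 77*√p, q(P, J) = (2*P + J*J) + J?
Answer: -14491569713/912498997005 ≈ -0.015881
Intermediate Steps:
q(P, J) = J + J² + 2*P (q(P, J) = (2*P + J²) + J = (J² + 2*P) + J = J + J² + 2*P)
C = 1/4071 ≈ 0.00024564
H(q(7, 1))/(-19394) + C/23115 = (77*√(1 + 1² + 2*7))/(-19394) + (1/4071)/23115 = (77*√(1 + 1 + 14))*(-1/19394) + (1/4071)*(1/23115) = (77*√16)*(-1/19394) + 1/94101165 = (77*4)*(-1/19394) + 1/94101165 = 308*(-1/19394) + 1/94101165 = -154/9697 + 1/94101165 = -14491569713/912498997005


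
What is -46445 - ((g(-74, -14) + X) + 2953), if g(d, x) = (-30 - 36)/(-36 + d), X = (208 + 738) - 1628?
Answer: -243583/5 ≈ -48717.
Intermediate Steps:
X = -682 (X = 946 - 1628 = -682)
g(d, x) = -66/(-36 + d)
-46445 - ((g(-74, -14) + X) + 2953) = -46445 - ((-66/(-36 - 74) - 682) + 2953) = -46445 - ((-66/(-110) - 682) + 2953) = -46445 - ((-66*(-1/110) - 682) + 2953) = -46445 - ((3/5 - 682) + 2953) = -46445 - (-3407/5 + 2953) = -46445 - 1*11358/5 = -46445 - 11358/5 = -243583/5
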